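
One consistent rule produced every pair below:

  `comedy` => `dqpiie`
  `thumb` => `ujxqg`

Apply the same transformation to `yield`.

zkhpi

In comedy: c→d is +1, o→q is +2, m→p is +3, e→i is +4 — the shift increases by 1 each position. The shift increases by 1 at each position, starting from +1: 1, 2, 3, ….
On yield: y+1=z, i+2=k, e+3=h, l+4=p, d+5=i.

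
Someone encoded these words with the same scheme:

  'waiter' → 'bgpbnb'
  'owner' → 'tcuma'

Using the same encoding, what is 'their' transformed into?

ynlqa

In waiter: w→b is +5, a→g is +6, i→p is +7, t→b is +8 — the shift increases by 1 each position. Letter i (0-indexed) is shifted by i+5, so successive shifts are 5, 6, 7, ….
For their: t+5=y, h+6=n, e+7=l, i+8=q, r+9=a.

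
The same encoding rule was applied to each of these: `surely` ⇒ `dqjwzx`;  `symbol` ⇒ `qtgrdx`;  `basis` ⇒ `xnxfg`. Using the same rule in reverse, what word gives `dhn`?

icy

The output letters match the input read backwards, each shifted +5: surely reversed is ylerus. The word is reversed, then every letter is shifted forward by 5.
Reversing it on dhn: shift back: d−5=y, h−5=c, n−5=i → yci; then reverse → icy.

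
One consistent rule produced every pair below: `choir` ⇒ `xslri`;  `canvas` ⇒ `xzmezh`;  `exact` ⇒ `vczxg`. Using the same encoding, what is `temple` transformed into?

gvnkov

Each pair mirrors across the alphabet (c↔x, h↔s, o↔l): positions sum to 25. This is the alphabet-reversal cipher (Atbash): a becomes z, b becomes y, etc.
For temple: t↔g, e↔v, m↔n, p↔k, l↔o, e↔v.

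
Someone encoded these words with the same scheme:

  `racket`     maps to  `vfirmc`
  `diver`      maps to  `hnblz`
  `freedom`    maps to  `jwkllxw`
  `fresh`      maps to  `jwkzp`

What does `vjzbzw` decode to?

The shift increases by 1 at each position, starting from +4: 4, 5, 6, ….
Reversing it on vjzbzw: v−4=r, j−5=e, z−6=t, b−7=u, z−8=r, w−9=n.

return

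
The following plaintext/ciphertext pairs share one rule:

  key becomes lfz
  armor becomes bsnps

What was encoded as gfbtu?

feast

Each letter is shifted forward by 1 in the alphabet (a Caesar shift of +1).
Reversing it on gfbtu: g−1=f, f−1=e, b−1=a, t−1=s, u−1=t.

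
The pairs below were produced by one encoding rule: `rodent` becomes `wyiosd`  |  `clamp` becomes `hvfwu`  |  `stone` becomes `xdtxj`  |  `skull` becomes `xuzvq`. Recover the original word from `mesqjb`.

hunger

The shifts repeat in a cycle of length 2: positions 0,1,… shift by +5, +10, then the pattern repeats.
Undoing it on mesqjb: m−5=h, e−10=u, s−5=n, q−10=g, j−5=e, b−10=r.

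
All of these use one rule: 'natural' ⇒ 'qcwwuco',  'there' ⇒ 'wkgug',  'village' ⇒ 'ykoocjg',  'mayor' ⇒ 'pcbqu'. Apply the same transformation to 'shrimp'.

vkukps

The shift depends on letter class: consonant n→q is +3, but vowel a→c is +2. The rule splits by letter class: vowels +2, consonants +3.
Applying it to shrimp: s(cons)+3=v, h(cons)+3=k, r(cons)+3=u, i(vowel)+2=k, m(cons)+3=p, p(cons)+3=s.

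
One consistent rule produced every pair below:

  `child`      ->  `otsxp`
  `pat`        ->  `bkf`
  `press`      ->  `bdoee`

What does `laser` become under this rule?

xkeod

Two shifts are in play — +10 for a/e/i/o/u, +12 for every other letter.
Applying it to laser: l(cons)+12=x, a(vowel)+10=k, s(cons)+12=e, e(vowel)+10=o, r(cons)+12=d.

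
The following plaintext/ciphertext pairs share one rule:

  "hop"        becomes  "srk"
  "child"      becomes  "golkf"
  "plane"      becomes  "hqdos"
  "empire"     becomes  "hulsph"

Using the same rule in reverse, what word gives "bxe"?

buy

The output letters match the input read backwards, each shifted +3: hop reversed is poh. Read the word backwards and shift each letter +3.
Decoding bxe: shift back: b−3=y, x−3=u, e−3=b → yub; then reverse → buy.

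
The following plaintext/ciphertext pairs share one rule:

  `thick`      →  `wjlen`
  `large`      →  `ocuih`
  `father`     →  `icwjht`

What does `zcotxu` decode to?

It's a Vigenère-style cipher with numeric key [3,2]: position i shifts by key[i mod 2].
Decoding zcotxu: z−3=w, c−2=a, o−3=l, t−2=r, x−3=u, u−2=s.

walrus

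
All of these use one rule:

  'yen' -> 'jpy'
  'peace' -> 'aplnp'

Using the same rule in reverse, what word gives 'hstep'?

white

Compare letters: y→j is +11, e→p is +11, n→y is +11 — a constant shift. Every letter moves 11 places later in the alphabet, wrapping around z→a.
Decoding hstep: h−11=w, s−11=h, t−11=i, e−11=t, p−11=e.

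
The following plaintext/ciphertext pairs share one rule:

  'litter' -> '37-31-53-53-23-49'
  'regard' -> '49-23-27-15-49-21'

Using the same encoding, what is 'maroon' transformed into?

39-15-49-43-43-41

l(#12)→37 and i(#9)→31: differences scale by 2, so n = 2·pos + 13. With a=1..z=26, the number is 2·pos + 13.
On maroon: m=13→39, a=1→15, r=18→49, o=15→43, o=15→43, n=14→41.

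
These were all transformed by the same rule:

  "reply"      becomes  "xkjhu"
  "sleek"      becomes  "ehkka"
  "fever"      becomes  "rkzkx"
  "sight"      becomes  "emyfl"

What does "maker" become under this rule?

oiakx

r(17)→x(23) and e(4)→k(10) fit y≡7x+8 (mod 26); the inverse of 7 mod 26 is 15. This is an affine cipher: with a=0,…,z=25, each position x becomes (7x+8) mod 26.
On maker: m(12)→7·12+8≡14=o; a(0)→7·0+8≡8=i; k(10)→7·10+8≡0=a; e(4)→7·4+8≡10=k; r(17)→7·17+8≡23=x (all mod 26).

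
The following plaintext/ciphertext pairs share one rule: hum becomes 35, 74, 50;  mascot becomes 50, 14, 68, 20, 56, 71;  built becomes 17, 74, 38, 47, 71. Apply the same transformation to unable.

h(#8)→35 and u(#21)→74: differences scale by 3, so n = 3·pos + 11. With a=1..z=26, the number is 3·pos + 11.
Applying it to unable: u=21→74, n=14→53, a=1→14, b=2→17, l=12→47, e=5→26.

74, 53, 14, 17, 47, 26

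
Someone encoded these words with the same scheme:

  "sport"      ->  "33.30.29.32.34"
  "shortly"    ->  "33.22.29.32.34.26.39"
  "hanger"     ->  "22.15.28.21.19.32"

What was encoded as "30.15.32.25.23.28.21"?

s is letter #19 and maps to 33: an offset of 14. Each letter is replaced by its alphabet position (a=1..z=26) + 14.
Undoing it on 30.15.32.25.23.28.21: 30→(30−14)÷1=16=p, 15→(15−14)÷1=1=a, 32→(32−14)÷1=18=r, 25→(25−14)÷1=11=k, 23→(23−14)÷1=9=i, 28→(28−14)÷1=14=n, 21→(21−14)÷1=7=g.

parking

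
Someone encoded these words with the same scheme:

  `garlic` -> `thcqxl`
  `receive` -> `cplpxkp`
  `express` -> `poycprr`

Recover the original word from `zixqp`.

g(6)→t(19) and a(0)→h(7) fit y≡15x+7 (mod 26); the inverse of 15 mod 26 is 7. Treating letters as 0–25, the rule is x ↦ 15x + 7 (mod 26).
Reversing it on zixqp: z(25)→7·(25−7)≡22=w; i(8)→7·(8−7)≡7=h; x(23)→7·(23−7)≡8=i; q(16)→7·(16−7)≡11=l; p(15)→7·(15−7)≡4=e (all mod 26).

while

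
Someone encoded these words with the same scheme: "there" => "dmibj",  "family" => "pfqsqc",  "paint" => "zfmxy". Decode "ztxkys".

Shifts by position in there: pos 0: t→d (+10), pos 1: h→m (+5), pos 2: e→i (+4), pos 3: r→b (+10), pos 4: e→j (+5) — repeating every 3. The shifts repeat in a cycle of length 3: positions 0,1,… shift by +10, +5, +4, then the pattern repeats.
Undoing it on ztxkys: z−10=p, t−5=o, x−4=t, k−10=a, y−5=t, s−4=o.

potato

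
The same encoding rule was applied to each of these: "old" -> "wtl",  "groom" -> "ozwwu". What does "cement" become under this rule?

kmumvb

Every letter moves 8 places later in the alphabet, wrapping around z→a.
Applying it to cement: c+8=k, e+8=m, m+8=u, e+8=m, n+8=v, t+8=b.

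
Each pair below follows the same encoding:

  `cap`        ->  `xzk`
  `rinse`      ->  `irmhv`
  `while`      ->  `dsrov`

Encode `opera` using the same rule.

Each pair mirrors across the alphabet (c↔x, a↔z, p↔k): positions sum to 25. Each letter is replaced by its mirror in the alphabet: a↔z, b↔y, c↔x, and so on (the Atbash cipher).
For opera: o↔l, p↔k, e↔v, r↔i, a↔z.

lkviz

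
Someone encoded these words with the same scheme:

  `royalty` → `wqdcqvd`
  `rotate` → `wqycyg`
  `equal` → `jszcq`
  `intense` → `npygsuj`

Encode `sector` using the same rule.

Shifts by position in royalty: pos 0: r→w (+5), pos 1: o→q (+2), pos 2: y→d (+5), pos 3: a→c (+2) — repeating every 2. A repeating key of period 2 is used — shifts +5, +2 over and over.
For sector: s+5=x, e+2=g, c+5=h, t+2=v, o+5=t, r+2=t.

xghvtt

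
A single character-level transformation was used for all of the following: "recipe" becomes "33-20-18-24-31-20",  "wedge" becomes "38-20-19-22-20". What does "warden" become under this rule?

r is letter #18 and maps to 33: an offset of 15. Letters become their 1-based position plus 15 (so a→16, b→17, …).
Applying it to warden: w=23→38, a=1→16, r=18→33, d=4→19, e=5→20, n=14→29.

38-16-33-19-20-29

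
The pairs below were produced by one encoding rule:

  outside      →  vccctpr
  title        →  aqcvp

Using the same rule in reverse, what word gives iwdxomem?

In outside: o→v is +7, u→c is +8, t→c is +9, s→c is +10 — the shift increases by 1 each position. Each letter shifts forward by (position + 7), i.e. 7, 8, 9, … — the shift grows by one for each successive letter.
Undoing it on iwdxomem: i−7=b, w−8=o, d−9=u, x−10=n, o−11=d, m−12=a, e−13=r, m−14=y.

boundary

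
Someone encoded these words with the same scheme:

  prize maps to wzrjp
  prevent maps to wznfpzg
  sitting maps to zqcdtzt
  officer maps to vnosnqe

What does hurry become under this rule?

In prize: p→w is +7, r→z is +8, i→r is +9, z→j is +10 — the shift increases by 1 each position. Letter i (0-indexed) is shifted by i+7, so successive shifts are 7, 8, 9, ….
For hurry: h+7=o, u+8=c, r+9=a, r+10=b, y+11=j.

ocabj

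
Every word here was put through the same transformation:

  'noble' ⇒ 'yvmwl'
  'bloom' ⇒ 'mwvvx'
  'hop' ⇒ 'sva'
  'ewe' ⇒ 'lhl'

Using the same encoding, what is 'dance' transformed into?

The shift depends on letter class: consonant n→y is +11, but vowel o→v is +7. Vowels shift forward by 7 and consonants shift forward by 11.
Applying it to dance: d(cons)+11=o, a(vowel)+7=h, n(cons)+11=y, c(cons)+11=n, e(vowel)+7=l.

ohynl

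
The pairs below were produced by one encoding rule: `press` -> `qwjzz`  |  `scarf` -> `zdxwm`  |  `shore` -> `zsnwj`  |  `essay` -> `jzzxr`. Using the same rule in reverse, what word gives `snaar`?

p(15)→q(16) and r(17)→w(22) fit y≡3x+23 (mod 26); the inverse of 3 mod 26 is 9. Treating letters as 0–25, the rule is x ↦ 3x + 23 (mod 26).
Decoding snaar: s(18)→9·(18−23)≡7=h; n(13)→9·(13−23)≡14=o; a(0)→9·(0−23)≡1=b; a(0)→9·(0−23)≡1=b; r(17)→9·(17−23)≡24=y (all mod 26).

hobby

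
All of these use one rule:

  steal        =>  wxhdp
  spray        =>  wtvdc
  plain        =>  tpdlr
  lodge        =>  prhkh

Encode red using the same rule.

vhh

The shift depends on letter class: consonant s→w is +4, but vowel e→h is +3. The rule splits by letter class: vowels +3, consonants +4.
Applying it to red: r(cons)+4=v, e(vowel)+3=h, d(cons)+4=h.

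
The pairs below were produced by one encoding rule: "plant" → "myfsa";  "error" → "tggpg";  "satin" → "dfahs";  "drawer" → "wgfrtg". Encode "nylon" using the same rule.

slyps

p(15)→m(12) and l(11)→y(24) fit y≡23x+5 (mod 26); the inverse of 23 mod 26 is 17. This is an affine cipher: with a=0,…,z=25, each position x becomes (23x+5) mod 26.
For nylon: n(13)→23·13+5≡18=s; y(24)→23·24+5≡11=l; l(11)→23·11+5≡24=y; o(14)→23·14+5≡15=p; n(13)→23·13+5≡18=s (all mod 26).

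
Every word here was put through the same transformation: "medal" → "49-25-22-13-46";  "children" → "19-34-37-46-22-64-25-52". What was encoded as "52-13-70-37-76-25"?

native

Each letter becomes 3×(its alphabet position, a=1..z=26) + 10.
Decoding 52-13-70-37-76-25: 52→(52−10)÷3=14=n, 13→(13−10)÷3=1=a, 70→(70−10)÷3=20=t, 37→(37−10)÷3=9=i, 76→(76−10)÷3=22=v, 25→(25−10)÷3=5=e.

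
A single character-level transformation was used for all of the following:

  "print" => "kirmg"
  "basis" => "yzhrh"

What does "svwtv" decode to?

Each pair mirrors across the alphabet (p↔k, r↔i, i↔r): positions sum to 25. Letters are reflected about the middle of the alphabet (position → 25−position): Atbash.
Decoding svwtv: s↔h, v↔e, w↔d, t↔g, v↔e.

hedge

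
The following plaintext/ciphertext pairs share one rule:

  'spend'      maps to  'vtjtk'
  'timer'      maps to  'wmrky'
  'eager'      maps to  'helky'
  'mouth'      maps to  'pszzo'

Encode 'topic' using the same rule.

wsuoj

In spend: s→v is +3, p→t is +4, e→j is +5, n→t is +6 — the shift increases by 1 each position. The shift increases by 1 at each position, starting from +3: 3, 4, 5, ….
On topic: t+3=w, o+4=s, p+5=u, i+6=o, c+7=j.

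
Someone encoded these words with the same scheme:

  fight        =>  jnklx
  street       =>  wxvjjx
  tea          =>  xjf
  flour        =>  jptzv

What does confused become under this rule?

The shift depends on letter class: consonant f→j is +4, but vowel i→n is +5. Vowels shift forward by 5 and consonants shift forward by 4.
For confused: c(cons)+4=g, o(vowel)+5=t, n(cons)+4=r, f(cons)+4=j, u(vowel)+5=z, s(cons)+4=w, e(vowel)+5=j, d(cons)+4=h.

gtrjzwjh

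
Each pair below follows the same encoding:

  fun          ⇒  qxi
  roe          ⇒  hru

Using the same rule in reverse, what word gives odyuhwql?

Two steps: reverse the string, then apply a Caesar shift of +3.
Decoding odyuhwql: shift back: o−3=l, d−3=a, y−3=v, u−3=r, h−3=e, w−3=t, q−3=n, l−3=i → lavretni; then reverse → interval.

interval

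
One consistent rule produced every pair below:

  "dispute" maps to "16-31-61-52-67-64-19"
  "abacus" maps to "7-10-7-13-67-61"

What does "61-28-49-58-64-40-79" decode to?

shortly

d(#4)→16 and i(#9)→31: differences scale by 3, so n = 3·pos + 4. Each letter becomes 3×(its alphabet position, a=1..z=26) + 4.
Decoding 61-28-49-58-64-40-79: 61→(61−4)÷3=19=s, 28→(28−4)÷3=8=h, 49→(49−4)÷3=15=o, 58→(58−4)÷3=18=r, 64→(64−4)÷3=20=t, 40→(40−4)÷3=12=l, 79→(79−4)÷3=25=y.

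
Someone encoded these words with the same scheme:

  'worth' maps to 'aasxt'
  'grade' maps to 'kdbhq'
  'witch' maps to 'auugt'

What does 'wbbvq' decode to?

Shifts by position in worth: pos 0: w→a (+4), pos 1: o→a (+12), pos 2: r→s (+1), pos 3: t→x (+4), pos 4: h→t (+12) — repeating every 3. The shifts repeat in a cycle of length 3: positions 0,1,… shift by +4, +12, +1, then the pattern repeats.
Undoing it on wbbvq: w−4=s, b−12=p, b−1=a, v−4=r, q−12=e.

spare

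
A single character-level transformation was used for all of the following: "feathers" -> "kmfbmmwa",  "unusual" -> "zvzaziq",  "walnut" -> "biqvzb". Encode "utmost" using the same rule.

A repeating key of period 2 is used — shifts +5, +8 over and over.
Applying it to utmost: u+5=z, t+8=b, m+5=r, o+8=w, s+5=x, t+8=b.

zbrwxb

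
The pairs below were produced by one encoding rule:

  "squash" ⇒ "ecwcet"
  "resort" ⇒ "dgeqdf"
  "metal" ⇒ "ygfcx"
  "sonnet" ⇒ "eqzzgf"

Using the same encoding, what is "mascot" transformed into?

The shift depends on letter class: consonant s→e is +12, but vowel u→w is +2. Two shifts are in play — +2 for a/e/i/o/u, +12 for every other letter.
On mascot: m(cons)+12=y, a(vowel)+2=c, s(cons)+12=e, c(cons)+12=o, o(vowel)+2=q, t(cons)+12=f.

yceoqf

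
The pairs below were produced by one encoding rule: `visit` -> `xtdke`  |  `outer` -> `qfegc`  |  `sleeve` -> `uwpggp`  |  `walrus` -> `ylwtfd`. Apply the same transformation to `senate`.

Shifts by position in visit: pos 0: v→x (+2), pos 1: i→t (+11), pos 2: s→d (+11), pos 3: i→k (+2), pos 4: t→e (+11) — repeating every 3. The shifts repeat in a cycle of length 3: positions 0,1,… shift by +2, +11, +11, then the pattern repeats.
Applying it to senate: s+2=u, e+11=p, n+11=y, a+2=c, t+11=e, e+11=p.

upycep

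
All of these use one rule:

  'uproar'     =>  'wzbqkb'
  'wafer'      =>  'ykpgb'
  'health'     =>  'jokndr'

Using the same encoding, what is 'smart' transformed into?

uwktd

A repeating key of period 3 is used — shifts +2, +10, +10 over and over.
For smart: s+2=u, m+10=w, a+10=k, r+2=t, t+10=d.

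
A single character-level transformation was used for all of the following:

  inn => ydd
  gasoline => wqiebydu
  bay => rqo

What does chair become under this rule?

Each letter is shifted forward by 16 in the alphabet (a Caesar shift of +16).
For chair: c+16=s, h+16=x, a+16=q, i+16=y, r+16=h.

sxqyh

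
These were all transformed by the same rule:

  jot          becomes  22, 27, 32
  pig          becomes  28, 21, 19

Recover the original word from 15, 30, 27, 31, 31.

cross

j is letter #10 and maps to 22: an offset of 12. The number is (letter's place in the alphabet, a=1) + 12.
Decoding 15, 30, 27, 31, 31: 15→(15−12)÷1=3=c, 30→(30−12)÷1=18=r, 27→(27−12)÷1=15=o, 31→(31−12)÷1=19=s, 31→(31−12)÷1=19=s.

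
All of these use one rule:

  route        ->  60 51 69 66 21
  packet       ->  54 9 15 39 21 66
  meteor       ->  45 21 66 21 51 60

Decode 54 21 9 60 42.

Each letter becomes 3×(its alphabet position, a=1..z=26) + 6.
Undoing it on 54 21 9 60 42: 54→(54−6)÷3=16=p, 21→(21−6)÷3=5=e, 9→(9−6)÷3=1=a, 60→(60−6)÷3=18=r, 42→(42−6)÷3=12=l.

pearl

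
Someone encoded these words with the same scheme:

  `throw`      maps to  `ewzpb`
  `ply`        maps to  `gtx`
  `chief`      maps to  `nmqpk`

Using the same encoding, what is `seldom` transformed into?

uwltma

The word is reversed, then every letter is shifted forward by 8.
Applying it to seldom: reverse → modles; then shift: m+8=u, o+8=w, d+8=l, l+8=t, e+8=m, s+8=a.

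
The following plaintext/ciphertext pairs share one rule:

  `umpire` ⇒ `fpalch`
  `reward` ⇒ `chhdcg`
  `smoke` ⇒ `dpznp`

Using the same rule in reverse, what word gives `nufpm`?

The shifts repeat in a cycle of length 2: positions 0,1,… shift by +11, +3, then the pattern repeats.
Undoing it on nufpm: n−11=c, u−3=r, f−11=u, p−3=m, m−11=b.

crumb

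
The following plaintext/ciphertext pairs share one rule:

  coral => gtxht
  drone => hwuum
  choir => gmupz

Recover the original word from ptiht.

In coral: c→g is +4, o→t is +5, r→x is +6, a→h is +7 — the shift increases by 1 each position. The shift increases by 1 at each position, starting from +4: 4, 5, 6, ….
Undoing it on ptiht: p−4=l, t−5=o, i−6=c, h−7=a, t−8=l.

local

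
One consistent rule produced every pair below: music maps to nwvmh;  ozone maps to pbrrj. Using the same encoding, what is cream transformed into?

In music: m→n is +1, u→w is +2, s→v is +3, i→m is +4 — the shift increases by 1 each position. Letter i (0-indexed) is shifted by i+1, so successive shifts are 1, 2, 3, ….
For cream: c+1=d, r+2=t, e+3=h, a+4=e, m+5=r.

dther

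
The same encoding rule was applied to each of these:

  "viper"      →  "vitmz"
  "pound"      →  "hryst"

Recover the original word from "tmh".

Read the word backwards and shift each letter +4.
Decoding tmh: shift back: t−4=p, m−4=i, h−4=d → pid; then reverse → dip.

dip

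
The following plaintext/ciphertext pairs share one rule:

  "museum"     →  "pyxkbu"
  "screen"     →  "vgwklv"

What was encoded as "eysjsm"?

bundle

In museum: m→p is +3, u→y is +4, s→x is +5, e→k is +6 — the shift increases by 1 each position. Letter i (0-indexed) is shifted by i+3, so successive shifts are 3, 4, 5, ….
Undoing it on eysjsm: e−3=b, y−4=u, s−5=n, j−6=d, s−7=l, m−8=e.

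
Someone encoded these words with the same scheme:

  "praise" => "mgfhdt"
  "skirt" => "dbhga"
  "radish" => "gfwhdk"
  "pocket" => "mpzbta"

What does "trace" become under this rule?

p(15)→m(12) and r(17)→g(6) fit y≡23x+5 (mod 26); the inverse of 23 mod 26 is 17. Each letter's alphabet position (a=0..z=25) is mapped through 23·x+5 mod 26 — an affine cipher.
Applying it to trace: t(19)→23·19+5≡0=a; r(17)→23·17+5≡6=g; a(0)→23·0+5≡5=f; c(2)→23·2+5≡25=z; e(4)→23·4+5≡19=t (all mod 26).

agfzt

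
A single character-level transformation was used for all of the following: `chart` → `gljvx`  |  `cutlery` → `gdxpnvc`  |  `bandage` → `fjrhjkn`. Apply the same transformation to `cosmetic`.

Vowels shift forward by 9 and consonants shift forward by 4.
Applying it to cosmetic: c(cons)+4=g, o(vowel)+9=x, s(cons)+4=w, m(cons)+4=q, e(vowel)+9=n, t(cons)+4=x, i(vowel)+9=r, c(cons)+4=g.

gxwqnxrg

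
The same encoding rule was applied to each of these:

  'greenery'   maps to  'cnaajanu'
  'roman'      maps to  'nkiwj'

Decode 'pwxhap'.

tablet

Every letter moves 22 places later in the alphabet, wrapping around z→a.
Decoding pwxhap: p−22=t, w−22=a, x−22=b, h−22=l, a−22=e, p−22=t.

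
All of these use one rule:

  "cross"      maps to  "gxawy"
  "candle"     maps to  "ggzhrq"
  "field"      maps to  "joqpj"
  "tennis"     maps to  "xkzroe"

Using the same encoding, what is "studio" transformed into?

Shifts by position in cross: pos 0: c→g (+4), pos 1: r→x (+6), pos 2: o→a (+12), pos 3: s→w (+4), pos 4: s→y (+6) — repeating every 3. The shifts repeat in a cycle of length 3: positions 0,1,… shift by +4, +6, +12, then the pattern repeats.
On studio: s+4=w, t+6=z, u+12=g, d+4=h, i+6=o, o+12=a.

wzghoa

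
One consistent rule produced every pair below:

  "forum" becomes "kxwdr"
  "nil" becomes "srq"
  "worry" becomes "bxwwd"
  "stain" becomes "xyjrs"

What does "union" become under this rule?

dsrxs

The shift depends on letter class: consonant f→k is +5, but vowel o→x is +9. The rule splits by letter class: vowels +9, consonants +5.
Applying it to union: u(vowel)+9=d, n(cons)+5=s, i(vowel)+9=r, o(vowel)+9=x, n(cons)+5=s.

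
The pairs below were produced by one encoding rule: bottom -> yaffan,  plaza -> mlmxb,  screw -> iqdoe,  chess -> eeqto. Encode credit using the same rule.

The output letters match the input read backwards, each shifted +12: bottom reversed is mottob. Read the word backwards and shift each letter +12.
On credit: reverse → tiderc; then shift: t+12=f, i+12=u, d+12=p, e+12=q, r+12=d, c+12=o.

fupqdo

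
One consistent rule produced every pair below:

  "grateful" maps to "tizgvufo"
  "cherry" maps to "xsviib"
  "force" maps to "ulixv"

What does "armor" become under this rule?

Each pair mirrors across the alphabet (g↔t, r↔i, a↔z): positions sum to 25. Letters are reflected about the middle of the alphabet (position → 25−position): Atbash.
On armor: a↔z, r↔i, m↔n, o↔l, r↔i.

zinli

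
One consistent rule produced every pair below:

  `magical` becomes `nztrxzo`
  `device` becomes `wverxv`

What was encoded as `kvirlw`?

Each pair mirrors across the alphabet (m↔n, a↔z, g↔t): positions sum to 25. Letters are reflected about the middle of the alphabet (position → 25−position): Atbash.
Undoing it on kvirlw: k↔p, v↔e, i↔r, r↔i, l↔o, w↔d.

period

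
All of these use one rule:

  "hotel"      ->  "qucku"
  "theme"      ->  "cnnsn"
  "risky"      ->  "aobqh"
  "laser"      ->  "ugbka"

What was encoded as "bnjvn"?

A repeating key of period 2 is used — shifts +9, +6 over and over.
Decoding bnjvn: b−9=s, n−6=h, j−9=a, v−6=p, n−9=e.

shape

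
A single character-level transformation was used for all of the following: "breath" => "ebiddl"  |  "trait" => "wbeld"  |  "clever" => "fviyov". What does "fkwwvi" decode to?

castle

Shifts by position in breath: pos 0: b→e (+3), pos 1: r→b (+10), pos 2: e→i (+4), pos 3: a→d (+3), pos 4: t→d (+10), pos 5: h→l (+4) — repeating every 3. A repeating key of period 3 is used — shifts +3, +10, +4 over and over.
Reversing it on fkwwvi: f−3=c, k−10=a, w−4=s, w−3=t, v−10=l, i−4=e.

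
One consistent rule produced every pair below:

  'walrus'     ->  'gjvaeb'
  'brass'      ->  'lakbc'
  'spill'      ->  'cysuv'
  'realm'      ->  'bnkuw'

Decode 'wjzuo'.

maple

It's a Vigenère-style cipher with numeric key [10,9]: position i shifts by key[i mod 2].
Reversing it on wjzuo: w−10=m, j−9=a, z−10=p, u−9=l, o−10=e.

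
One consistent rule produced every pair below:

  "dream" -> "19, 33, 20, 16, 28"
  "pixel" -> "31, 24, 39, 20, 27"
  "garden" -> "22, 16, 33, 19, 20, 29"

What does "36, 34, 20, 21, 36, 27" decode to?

useful

d is letter #4 and maps to 19: an offset of 15. The number is (letter's place in the alphabet, a=1) + 15.
Undoing it on 36, 34, 20, 21, 36, 27: 36→(36−15)÷1=21=u, 34→(34−15)÷1=19=s, 20→(20−15)÷1=5=e, 21→(21−15)÷1=6=f, 36→(36−15)÷1=21=u, 27→(27−15)÷1=12=l.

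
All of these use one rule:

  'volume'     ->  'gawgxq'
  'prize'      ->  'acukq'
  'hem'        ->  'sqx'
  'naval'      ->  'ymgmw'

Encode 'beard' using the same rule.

mqmco

The shift depends on letter class: consonant v→g is +11, but vowel o→a is +12. Vowels shift forward by 12 and consonants shift forward by 11.
Applying it to beard: b(cons)+11=m, e(vowel)+12=q, a(vowel)+12=m, r(cons)+11=c, d(cons)+11=o.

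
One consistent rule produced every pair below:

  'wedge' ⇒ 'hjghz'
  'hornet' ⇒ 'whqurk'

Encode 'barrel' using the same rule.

The output letters match the input read backwards, each shifted +3: wedge reversed is egdew. The word is reversed, then every letter is shifted forward by 3.
For barrel: reverse → lerrab; then shift: l+3=o, e+3=h, r+3=u, r+3=u, a+3=d, b+3=e.

ohuude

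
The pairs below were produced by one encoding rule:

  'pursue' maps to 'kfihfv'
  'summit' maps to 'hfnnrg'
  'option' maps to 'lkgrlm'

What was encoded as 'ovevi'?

Letters are reflected about the middle of the alphabet (position → 25−position): Atbash.
Undoing it on ovevi: o↔l, v↔e, e↔v, v↔e, i↔r.

lever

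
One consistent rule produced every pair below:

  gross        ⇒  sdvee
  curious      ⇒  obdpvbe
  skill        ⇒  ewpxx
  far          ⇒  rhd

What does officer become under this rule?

The shift depends on letter class: consonant g→s is +12, but vowel o→v is +7. Vowels shift forward by 7 and consonants shift forward by 12.
Applying it to officer: o(vowel)+7=v, f(cons)+12=r, f(cons)+12=r, i(vowel)+7=p, c(cons)+12=o, e(vowel)+7=l, r(cons)+12=d.

vrrpold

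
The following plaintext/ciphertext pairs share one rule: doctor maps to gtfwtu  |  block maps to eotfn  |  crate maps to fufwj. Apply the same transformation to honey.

ktqjb

The shift depends on letter class: consonant d→g is +3, but vowel o→t is +5. Two shifts are in play — +5 for a/e/i/o/u, +3 for every other letter.
On honey: h(cons)+3=k, o(vowel)+5=t, n(cons)+3=q, e(vowel)+5=j, y(cons)+3=b.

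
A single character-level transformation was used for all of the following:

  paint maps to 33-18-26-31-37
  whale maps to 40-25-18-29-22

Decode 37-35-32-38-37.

trout

p is letter #16 and maps to 33: an offset of 17. Letters become their 1-based position plus 17 (so a→18, b→19, …).
Reversing it on 37-35-32-38-37: 37→(37−17)÷1=20=t, 35→(35−17)÷1=18=r, 32→(32−17)÷1=15=o, 38→(38−17)÷1=21=u, 37→(37−17)÷1=20=t.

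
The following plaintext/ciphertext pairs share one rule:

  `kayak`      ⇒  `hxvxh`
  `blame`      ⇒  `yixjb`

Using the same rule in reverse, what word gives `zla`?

This is a Caesar cipher with shift 23.
Decoding zla: z−23=c, l−23=o, a−23=d.

cod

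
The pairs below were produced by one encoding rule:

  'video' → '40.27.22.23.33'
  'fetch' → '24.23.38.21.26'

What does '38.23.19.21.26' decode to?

teach

v is letter #22 and maps to 40: an offset of 18. The number is (letter's place in the alphabet, a=1) + 18.
Decoding 38.23.19.21.26: 38→(38−18)÷1=20=t, 23→(23−18)÷1=5=e, 19→(19−18)÷1=1=a, 21→(21−18)÷1=3=c, 26→(26−18)÷1=8=h.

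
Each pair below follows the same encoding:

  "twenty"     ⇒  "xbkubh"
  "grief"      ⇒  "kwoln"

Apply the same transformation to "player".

tqgfma

In twenty: t→x is +4, w→b is +5, e→k is +6, n→u is +7 — the shift increases by 1 each position. The shift increases by 1 at each position, starting from +4: 4, 5, 6, ….
For player: p+4=t, l+5=q, a+6=g, y+7=f, e+8=m, r+9=a.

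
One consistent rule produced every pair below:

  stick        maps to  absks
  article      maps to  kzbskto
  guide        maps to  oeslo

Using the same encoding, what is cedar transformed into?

kolkz

Vowels shift forward by 10 and consonants shift forward by 8.
On cedar: c(cons)+8=k, e(vowel)+10=o, d(cons)+8=l, a(vowel)+10=k, r(cons)+8=z.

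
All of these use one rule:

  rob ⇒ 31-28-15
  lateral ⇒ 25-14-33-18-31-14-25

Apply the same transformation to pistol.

r is letter #18 and maps to 31: an offset of 13. Each letter is replaced by its alphabet position (a=1..z=26) + 13.
Applying it to pistol: p=16→29, i=9→22, s=19→32, t=20→33, o=15→28, l=12→25.

29-22-32-33-28-25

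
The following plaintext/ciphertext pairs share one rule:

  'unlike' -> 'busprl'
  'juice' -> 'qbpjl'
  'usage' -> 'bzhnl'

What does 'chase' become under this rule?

Compare letters: u→b is +7, n→u is +7, l→s is +7 — a constant shift. This is a Caesar cipher with shift 7.
For chase: c+7=j, h+7=o, a+7=h, s+7=z, e+7=l.

johzl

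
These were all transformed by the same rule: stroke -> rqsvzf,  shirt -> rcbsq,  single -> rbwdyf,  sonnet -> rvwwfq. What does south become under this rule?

rvpqc

s(18)→r(17) and t(19)→q(16) fit y≡25x+9 (mod 26); the inverse of 25 mod 26 is 25. This is an affine cipher: with a=0,…,z=25, each position x becomes (25x+9) mod 26.
On south: s(18)→25·18+9≡17=r; o(14)→25·14+9≡21=v; u(20)→25·20+9≡15=p; t(19)→25·19+9≡16=q; h(7)→25·7+9≡2=c (all mod 26).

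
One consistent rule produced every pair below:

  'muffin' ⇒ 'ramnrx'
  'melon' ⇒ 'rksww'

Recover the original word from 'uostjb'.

In muffin: m→r is +5, u→a is +6, f→m is +7, f→n is +8 — the shift increases by 1 each position. The shift increases by 1 at each position, starting from +5: 5, 6, 7, ….
Reversing it on uostjb: u−5=p, o−6=i, s−7=l, t−8=l, j−9=a, b−10=r.

pillar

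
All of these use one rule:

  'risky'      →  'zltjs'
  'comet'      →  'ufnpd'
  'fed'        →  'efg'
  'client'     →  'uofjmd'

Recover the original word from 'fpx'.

The output letters match the input read backwards, each shifted +1: risky reversed is yksir. The word is reversed, then every letter is shifted forward by 1.
Reversing it on fpx: shift back: f−1=e, p−1=o, x−1=w → eow; then reverse → woe.

woe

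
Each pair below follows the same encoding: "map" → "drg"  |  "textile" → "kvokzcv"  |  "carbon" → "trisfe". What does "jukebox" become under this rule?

albvsfo

This is a Caesar cipher with shift 17.
For jukebox: j+17=a, u+17=l, k+17=b, e+17=v, b+17=s, o+17=f, x+17=o.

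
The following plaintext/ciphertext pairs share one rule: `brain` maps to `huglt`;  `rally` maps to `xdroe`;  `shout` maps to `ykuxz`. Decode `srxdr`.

moral

Shifts by position in brain: pos 0: b→h (+6), pos 1: r→u (+3), pos 2: a→g (+6), pos 3: i→l (+3) — repeating every 2. The shifts repeat in a cycle of length 2: positions 0,1,… shift by +6, +3, then the pattern repeats.
Undoing it on srxdr: s−6=m, r−3=o, x−6=r, d−3=a, r−6=l.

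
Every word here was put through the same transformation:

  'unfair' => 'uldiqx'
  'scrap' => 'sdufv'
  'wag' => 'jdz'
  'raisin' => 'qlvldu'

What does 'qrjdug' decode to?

The output letters match the input read backwards, each shifted +3: unfair reversed is riafnu. Read the word backwards and shift each letter +3.
Undoing it on qrjdug: shift back: q−3=n, r−3=o, j−3=g, d−3=a, u−3=r, g−3=d → nogard; then reverse → dragon.

dragon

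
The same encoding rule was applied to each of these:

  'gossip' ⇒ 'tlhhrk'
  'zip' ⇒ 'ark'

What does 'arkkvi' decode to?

Each pair mirrors across the alphabet (g↔t, o↔l, s↔h): positions sum to 25. Letters are reflected about the middle of the alphabet (position → 25−position): Atbash.
Undoing it on arkkvi: a↔z, r↔i, k↔p, k↔p, v↔e, i↔r.

zipper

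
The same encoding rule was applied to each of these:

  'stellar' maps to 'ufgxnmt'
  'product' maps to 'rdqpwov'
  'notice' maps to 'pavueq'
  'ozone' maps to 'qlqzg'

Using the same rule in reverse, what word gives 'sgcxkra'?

Shifts by position in stellar: pos 0: s→u (+2), pos 1: t→f (+12), pos 2: e→g (+2), pos 3: l→x (+12) — repeating every 2. A repeating key of period 2 is used — shifts +2, +12 over and over.
Undoing it on sgcxkra: s−2=q, g−12=u, c−2=a, x−12=l, k−2=i, r−12=f, a−2=y.

qualify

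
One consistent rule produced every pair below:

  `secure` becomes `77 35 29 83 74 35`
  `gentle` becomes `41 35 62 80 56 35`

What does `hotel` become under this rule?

44 65 80 35 56

Each letter becomes 3×(its alphabet position, a=1..z=26) + 20.
Applying it to hotel: h=8→44, o=15→65, t=20→80, e=5→35, l=12→56.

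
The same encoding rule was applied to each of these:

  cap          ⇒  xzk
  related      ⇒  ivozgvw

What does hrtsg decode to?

sight

Each pair mirrors across the alphabet (c↔x, a↔z, p↔k): positions sum to 25. This is the alphabet-reversal cipher (Atbash): a becomes z, b becomes y, etc.
Reversing it on hrtsg: h↔s, r↔i, t↔g, s↔h, g↔t.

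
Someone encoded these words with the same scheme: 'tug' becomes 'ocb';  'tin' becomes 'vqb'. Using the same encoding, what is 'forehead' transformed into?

limpmzwn

The output letters match the input read backwards, each shifted +8: tug reversed is gut. The word is reversed, then every letter is shifted forward by 8.
Applying it to forehead: reverse → daeherof; then shift: d+8=l, a+8=i, e+8=m, h+8=p, e+8=m, r+8=z, o+8=w, f+8=n.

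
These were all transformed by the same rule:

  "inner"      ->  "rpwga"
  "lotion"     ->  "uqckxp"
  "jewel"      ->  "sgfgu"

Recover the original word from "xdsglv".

Shifts by position in inner: pos 0: i→r (+9), pos 1: n→p (+2), pos 2: n→w (+9), pos 3: e→g (+2) — repeating every 2. The shifts repeat in a cycle of length 2: positions 0,1,… shift by +9, +2, then the pattern repeats.
Undoing it on xdsglv: x−9=o, d−2=b, s−9=j, g−2=e, l−9=c, v−2=t.

object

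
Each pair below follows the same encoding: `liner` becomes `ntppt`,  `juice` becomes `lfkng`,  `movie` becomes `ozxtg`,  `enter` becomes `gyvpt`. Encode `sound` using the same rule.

uzwyf

The shifts repeat in a cycle of length 2: positions 0,1,… shift by +2, +11, then the pattern repeats.
Applying it to sound: s+2=u, o+11=z, u+2=w, n+11=y, d+2=f.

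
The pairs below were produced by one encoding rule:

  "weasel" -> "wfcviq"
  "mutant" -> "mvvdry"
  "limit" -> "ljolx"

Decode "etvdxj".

In weasel: w→w is +0, e→f is +1, a→c is +2, s→v is +3 — the shift increases by 1 each position. The shift increases by 1 at each position, starting from +0: 0, 1, 2, ….
Reversing it on etvdxj: e−0=e, t−1=s, v−2=t, d−3=a, x−4=t, j−5=e.

estate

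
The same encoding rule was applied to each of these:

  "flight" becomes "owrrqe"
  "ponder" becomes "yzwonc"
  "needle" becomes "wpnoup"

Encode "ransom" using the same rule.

A repeating key of period 2 is used — shifts +9, +11 over and over.
Applying it to ransom: r+9=a, a+11=l, n+9=w, s+11=d, o+9=x, m+11=x.

alwdxx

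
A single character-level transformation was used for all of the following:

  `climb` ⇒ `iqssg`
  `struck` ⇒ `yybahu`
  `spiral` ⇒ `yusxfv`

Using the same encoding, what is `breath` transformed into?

Shifts by position in climb: pos 0: c→i (+6), pos 1: l→q (+5), pos 2: i→s (+10), pos 3: m→s (+6), pos 4: b→g (+5) — repeating every 3. It's a Vigenère-style cipher with numeric key [6,5,10]: position i shifts by key[i mod 3].
Applying it to breath: b+6=h, r+5=w, e+10=o, a+6=g, t+5=y, h+10=r.

hwogyr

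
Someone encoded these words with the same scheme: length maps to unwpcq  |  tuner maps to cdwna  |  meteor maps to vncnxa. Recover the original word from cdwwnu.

This is a Caesar cipher with shift 9.
Reversing it on cdwwnu: c−9=t, d−9=u, w−9=n, w−9=n, n−9=e, u−9=l.

tunnel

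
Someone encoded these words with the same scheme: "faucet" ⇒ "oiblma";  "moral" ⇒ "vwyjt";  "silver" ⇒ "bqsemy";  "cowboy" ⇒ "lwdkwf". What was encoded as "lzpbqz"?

crisis

Shifts by position in faucet: pos 0: f→o (+9), pos 1: a→i (+8), pos 2: u→b (+7), pos 3: c→l (+9), pos 4: e→m (+8), pos 5: t→a (+7) — repeating every 3. A repeating key of period 3 is used — shifts +9, +8, +7 over and over.
Undoing it on lzpbqz: l−9=c, z−8=r, p−7=i, b−9=s, q−8=i, z−7=s.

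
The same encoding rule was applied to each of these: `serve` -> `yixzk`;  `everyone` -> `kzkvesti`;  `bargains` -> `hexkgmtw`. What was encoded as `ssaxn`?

Shifts by position in serve: pos 0: s→y (+6), pos 1: e→i (+4), pos 2: r→x (+6), pos 3: v→z (+4) — repeating every 2. A repeating key of period 2 is used — shifts +6, +4 over and over.
Reversing it on ssaxn: s−6=m, s−4=o, a−6=u, x−4=t, n−6=h.

mouth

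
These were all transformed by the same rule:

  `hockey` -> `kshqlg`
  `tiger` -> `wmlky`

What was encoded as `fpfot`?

In hockey: h→k is +3, o→s is +4, c→h is +5, k→q is +6 — the shift increases by 1 each position. Each letter shifts forward by (position + 3), i.e. 3, 4, 5, … — the shift grows by one for each successive letter.
Decoding fpfot: f−3=c, p−4=l, f−5=a, o−6=i, t−7=m.

claim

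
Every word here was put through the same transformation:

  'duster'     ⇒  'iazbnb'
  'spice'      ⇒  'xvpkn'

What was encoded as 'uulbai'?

poetry

In duster: d→i is +5, u→a is +6, s→z is +7, t→b is +8 — the shift increases by 1 each position. Letter i (0-indexed) is shifted by i+5, so successive shifts are 5, 6, 7, ….
Reversing it on uulbai: u−5=p, u−6=o, l−7=e, b−8=t, a−9=r, i−10=y.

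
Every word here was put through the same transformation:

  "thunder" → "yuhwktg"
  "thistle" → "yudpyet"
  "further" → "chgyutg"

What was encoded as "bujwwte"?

channel

This is an affine cipher: with a=0,…,z=25, each position x becomes (9x+9) mod 26.
Reversing it on bujwwte: b(1)→3·(1−9)≡2=c; u(20)→3·(20−9)≡7=h; j(9)→3·(9−9)≡0=a; w(22)→3·(22−9)≡13=n; w(22)→3·(22−9)≡13=n; t(19)→3·(19−9)≡4=e; e(4)→3·(4−9)≡11=l (all mod 26).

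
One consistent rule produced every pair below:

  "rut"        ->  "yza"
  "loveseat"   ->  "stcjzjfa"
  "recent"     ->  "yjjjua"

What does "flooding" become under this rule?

The rule splits by letter class: vowels +5, consonants +7.
On flooding: f(cons)+7=m, l(cons)+7=s, o(vowel)+5=t, o(vowel)+5=t, d(cons)+7=k, i(vowel)+5=n, n(cons)+7=u, g(cons)+7=n.

msttknun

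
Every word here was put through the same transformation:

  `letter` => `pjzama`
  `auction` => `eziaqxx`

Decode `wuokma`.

The shift increases by 1 at each position, starting from +4: 4, 5, 6, ….
Decoding wuokma: w−4=s, u−5=p, o−6=i, k−7=d, m−8=e, a−9=r.

spider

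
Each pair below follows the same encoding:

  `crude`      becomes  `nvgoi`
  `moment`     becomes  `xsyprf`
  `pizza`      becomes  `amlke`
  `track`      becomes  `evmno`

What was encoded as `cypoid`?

Shifts by position in crude: pos 0: c→n (+11), pos 1: r→v (+4), pos 2: u→g (+12), pos 3: d→o (+11), pos 4: e→i (+4) — repeating every 3. The shifts repeat in a cycle of length 3: positions 0,1,… shift by +11, +4, +12, then the pattern repeats.
Decoding cypoid: c−11=r, y−4=u, p−12=d, o−11=d, i−4=e, d−12=r.

rudder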